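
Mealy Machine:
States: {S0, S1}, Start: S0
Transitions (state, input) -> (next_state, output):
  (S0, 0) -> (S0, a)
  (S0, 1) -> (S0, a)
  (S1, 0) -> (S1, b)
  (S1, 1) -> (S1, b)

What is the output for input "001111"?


Step-by-step:
  (S0, 0) -> (S0, a)
  (S0, 0) -> (S0, a)
  (S0, 1) -> (S0, a)
  (S0, 1) -> (S0, a)
  (S0, 1) -> (S0, a)
  (S0, 1) -> (S0, a)

"aaaaaa"


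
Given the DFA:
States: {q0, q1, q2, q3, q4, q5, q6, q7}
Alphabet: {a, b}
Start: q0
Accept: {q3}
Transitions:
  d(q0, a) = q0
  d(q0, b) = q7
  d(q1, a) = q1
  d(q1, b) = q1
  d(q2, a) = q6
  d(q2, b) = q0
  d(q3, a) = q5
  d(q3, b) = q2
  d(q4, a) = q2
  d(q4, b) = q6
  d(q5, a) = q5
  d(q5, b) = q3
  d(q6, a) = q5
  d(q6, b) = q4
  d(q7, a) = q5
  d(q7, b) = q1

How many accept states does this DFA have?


Accept states listed: {q3}
Counting: q3(1)

1


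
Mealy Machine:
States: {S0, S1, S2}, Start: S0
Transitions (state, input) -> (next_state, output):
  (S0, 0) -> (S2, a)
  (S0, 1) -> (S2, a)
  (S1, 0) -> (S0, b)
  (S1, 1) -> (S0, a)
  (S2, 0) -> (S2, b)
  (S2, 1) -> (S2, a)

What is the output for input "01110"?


Step-by-step:
  (S0, 0) -> (S2, a)
  (S2, 1) -> (S2, a)
  (S2, 1) -> (S2, a)
  (S2, 1) -> (S2, a)
  (S2, 0) -> (S2, b)

"aaaab"


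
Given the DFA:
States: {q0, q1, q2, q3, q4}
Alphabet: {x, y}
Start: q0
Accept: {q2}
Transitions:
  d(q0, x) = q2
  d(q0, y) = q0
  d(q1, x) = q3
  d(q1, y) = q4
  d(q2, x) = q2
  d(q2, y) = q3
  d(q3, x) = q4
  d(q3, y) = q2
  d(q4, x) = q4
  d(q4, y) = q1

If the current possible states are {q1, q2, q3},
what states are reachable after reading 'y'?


Apply transition on 'y' from each current state:
  d(q1, y) = q4
  d(q2, y) = q3
  d(q3, y) = q2

{q2, q3, q4}


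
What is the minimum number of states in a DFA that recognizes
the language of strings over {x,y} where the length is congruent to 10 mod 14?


States track (length) mod 14.
Need 14 states: one per remainder 0..13; accept = remainder 10.

14


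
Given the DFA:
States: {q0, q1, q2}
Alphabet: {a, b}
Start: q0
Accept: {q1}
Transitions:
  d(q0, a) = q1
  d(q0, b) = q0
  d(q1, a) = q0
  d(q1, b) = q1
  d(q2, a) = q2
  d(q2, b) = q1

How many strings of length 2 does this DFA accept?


Enumerating all length-2 strings:
  "aa" -> q0 [reject]
  "ab" -> q1 [accept]
  "ba" -> q1 [accept]
  "bb" -> q0 [reject]

2 out of 4


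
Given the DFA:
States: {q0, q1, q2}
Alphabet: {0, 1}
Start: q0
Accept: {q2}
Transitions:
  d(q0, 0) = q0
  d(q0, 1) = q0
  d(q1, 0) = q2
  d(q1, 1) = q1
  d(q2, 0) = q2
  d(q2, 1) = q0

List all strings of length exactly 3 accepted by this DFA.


All strings of length 3: 8 total
Accepted: 0

None


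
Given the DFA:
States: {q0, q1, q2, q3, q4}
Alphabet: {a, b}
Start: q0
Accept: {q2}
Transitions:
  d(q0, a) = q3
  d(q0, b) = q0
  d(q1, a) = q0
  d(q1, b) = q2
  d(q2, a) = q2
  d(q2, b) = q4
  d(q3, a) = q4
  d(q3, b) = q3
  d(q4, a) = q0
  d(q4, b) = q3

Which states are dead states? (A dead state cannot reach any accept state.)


Forward reachability from each state:
  q0 -> reaches {q0, q3, q4}, no accept state (dead)
  q1 -> reaches accept state q2 (live)
  q2 -> reaches accept state q2 (live)
  q3 -> reaches {q0, q3, q4}, no accept state (dead)
  q4 -> reaches {q0, q3, q4}, no accept state (dead)

{q0, q3, q4}


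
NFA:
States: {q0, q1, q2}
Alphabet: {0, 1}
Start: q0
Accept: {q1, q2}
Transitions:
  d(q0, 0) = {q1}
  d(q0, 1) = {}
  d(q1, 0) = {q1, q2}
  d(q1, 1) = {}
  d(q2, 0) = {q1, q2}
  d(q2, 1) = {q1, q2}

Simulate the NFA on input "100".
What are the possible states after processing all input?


Start: {q0}
  --1--> {}
  --0--> {}
  --0--> {}

{} (empty set, no valid transitions)


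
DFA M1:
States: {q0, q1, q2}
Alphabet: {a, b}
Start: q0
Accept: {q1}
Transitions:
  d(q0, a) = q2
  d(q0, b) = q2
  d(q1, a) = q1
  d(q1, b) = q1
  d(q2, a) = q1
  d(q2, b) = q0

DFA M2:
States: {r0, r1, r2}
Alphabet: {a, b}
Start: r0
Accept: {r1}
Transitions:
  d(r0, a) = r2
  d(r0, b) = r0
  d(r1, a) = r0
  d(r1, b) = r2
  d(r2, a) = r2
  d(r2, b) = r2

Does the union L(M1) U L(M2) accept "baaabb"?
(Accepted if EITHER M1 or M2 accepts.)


M1: final=q1 accepted=True
M2: final=r2 accepted=False

Yes, union accepts


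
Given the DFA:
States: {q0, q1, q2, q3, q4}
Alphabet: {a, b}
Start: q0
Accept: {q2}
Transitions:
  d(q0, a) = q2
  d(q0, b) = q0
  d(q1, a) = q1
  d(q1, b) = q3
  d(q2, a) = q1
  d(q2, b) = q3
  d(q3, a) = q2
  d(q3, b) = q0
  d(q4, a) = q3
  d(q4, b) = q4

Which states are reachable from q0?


BFS from q0:
  layer 0: {q0}
  layer 1: {q2}
  layer 2: {q1, q3}

{q0, q1, q2, q3}


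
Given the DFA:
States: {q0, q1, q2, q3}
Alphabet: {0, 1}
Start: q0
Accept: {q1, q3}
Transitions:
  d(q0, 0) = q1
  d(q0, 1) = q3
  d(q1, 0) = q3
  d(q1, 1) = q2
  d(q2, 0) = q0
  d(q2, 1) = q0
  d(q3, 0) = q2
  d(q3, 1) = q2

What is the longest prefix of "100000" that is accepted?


Run the DFA, marking each prefix where the state is accepting:
  "" -> q0 [reject]
  "1" -> q3 [accept]
  "10" -> q2 [reject]
  "100" -> q0 [reject]
  "1000" -> q1 [accept]
  "10000" -> q3 [accept]
  "100000" -> q2 [reject]

"10000"


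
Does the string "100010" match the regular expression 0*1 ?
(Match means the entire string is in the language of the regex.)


|string| = 6; first = '1'; last = '0'

No, "100010" does not match 0*1


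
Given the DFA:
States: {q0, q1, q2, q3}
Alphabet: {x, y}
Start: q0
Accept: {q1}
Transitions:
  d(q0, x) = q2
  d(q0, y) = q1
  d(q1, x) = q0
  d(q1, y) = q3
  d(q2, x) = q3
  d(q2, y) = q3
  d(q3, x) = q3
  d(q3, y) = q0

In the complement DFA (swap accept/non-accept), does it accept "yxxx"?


Trace: q0 -> q1 -> q0 -> q2 -> q3
Final: q3
Original accept: {q1}
Complement: q3 is not in original accept

Yes, complement accepts (original rejects)


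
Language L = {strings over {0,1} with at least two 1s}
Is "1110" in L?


count('1') = 3

Yes, "1110" is in L


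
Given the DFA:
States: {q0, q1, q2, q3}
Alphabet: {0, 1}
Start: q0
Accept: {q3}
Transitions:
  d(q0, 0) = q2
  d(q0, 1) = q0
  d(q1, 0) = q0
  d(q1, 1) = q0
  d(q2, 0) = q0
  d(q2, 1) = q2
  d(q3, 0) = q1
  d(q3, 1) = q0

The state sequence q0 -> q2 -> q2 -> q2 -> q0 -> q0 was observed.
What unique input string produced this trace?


Trace back each transition to find the symbol:
  q0 --[0]--> q2
  q2 --[1]--> q2
  q2 --[1]--> q2
  q2 --[0]--> q0
  q0 --[1]--> q0

"01101"


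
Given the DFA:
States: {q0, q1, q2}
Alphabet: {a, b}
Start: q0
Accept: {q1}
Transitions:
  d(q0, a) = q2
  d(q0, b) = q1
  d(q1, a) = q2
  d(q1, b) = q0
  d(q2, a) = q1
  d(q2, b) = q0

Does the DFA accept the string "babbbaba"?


Trace: q0 -> q1 -> q2 -> q0 -> q1 -> q0 -> q2 -> q0 -> q2
Final state: q2
Accept states: {q1}

No, rejected (final state q2 is not an accept state)


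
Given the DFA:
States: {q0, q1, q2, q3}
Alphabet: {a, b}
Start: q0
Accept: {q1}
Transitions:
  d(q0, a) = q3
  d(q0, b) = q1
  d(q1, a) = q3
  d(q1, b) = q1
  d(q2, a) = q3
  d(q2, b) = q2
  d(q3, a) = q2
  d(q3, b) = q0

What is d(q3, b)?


Looking up transition d(q3, b)

q0


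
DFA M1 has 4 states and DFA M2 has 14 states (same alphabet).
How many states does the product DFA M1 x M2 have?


Product construction pairs every M1 state with every M2 state.
4 * 14 = 56

56


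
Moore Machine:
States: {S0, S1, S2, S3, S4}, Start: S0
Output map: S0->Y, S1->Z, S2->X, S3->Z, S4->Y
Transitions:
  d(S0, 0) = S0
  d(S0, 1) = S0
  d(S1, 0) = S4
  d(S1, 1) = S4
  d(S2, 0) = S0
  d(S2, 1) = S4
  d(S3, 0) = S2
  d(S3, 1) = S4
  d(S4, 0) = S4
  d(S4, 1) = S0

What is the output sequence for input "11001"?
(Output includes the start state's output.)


Start: S0 (output Y)
  --1--> S0 (output Y)
  --1--> S0 (output Y)
  --0--> S0 (output Y)
  --0--> S0 (output Y)
  --1--> S0 (output Y)

"YYYYYY"


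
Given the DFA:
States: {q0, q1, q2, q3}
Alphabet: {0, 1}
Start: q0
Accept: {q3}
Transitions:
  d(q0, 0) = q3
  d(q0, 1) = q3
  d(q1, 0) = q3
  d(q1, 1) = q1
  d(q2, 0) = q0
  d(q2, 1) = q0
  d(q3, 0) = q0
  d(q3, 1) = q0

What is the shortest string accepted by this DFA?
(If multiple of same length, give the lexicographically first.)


BFS by string length (lex-first path to each state shown):
  len 0: q0<-""
  len 1: q3<-"0"
Found accept state at length 1.

"0"


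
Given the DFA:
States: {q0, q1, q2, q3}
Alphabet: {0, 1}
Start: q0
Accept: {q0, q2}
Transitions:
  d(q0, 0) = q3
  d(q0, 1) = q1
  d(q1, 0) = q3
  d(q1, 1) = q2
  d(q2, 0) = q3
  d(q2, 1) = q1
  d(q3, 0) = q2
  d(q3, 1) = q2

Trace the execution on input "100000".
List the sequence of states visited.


Input: 100000
d(q0, 1) = q1
d(q1, 0) = q3
d(q3, 0) = q2
d(q2, 0) = q3
d(q3, 0) = q2
d(q2, 0) = q3


q0 -> q1 -> q3 -> q2 -> q3 -> q2 -> q3


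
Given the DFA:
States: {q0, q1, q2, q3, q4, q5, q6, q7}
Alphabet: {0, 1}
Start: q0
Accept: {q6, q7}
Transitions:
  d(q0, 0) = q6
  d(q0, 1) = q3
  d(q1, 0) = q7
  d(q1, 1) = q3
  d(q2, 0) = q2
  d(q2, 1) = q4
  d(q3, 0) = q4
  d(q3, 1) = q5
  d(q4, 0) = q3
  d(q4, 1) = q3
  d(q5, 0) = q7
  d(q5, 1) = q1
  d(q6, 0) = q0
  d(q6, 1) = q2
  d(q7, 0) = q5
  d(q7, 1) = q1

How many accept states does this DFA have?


Accept states listed: {q6, q7}
Counting: q6(1) q7(2)

2


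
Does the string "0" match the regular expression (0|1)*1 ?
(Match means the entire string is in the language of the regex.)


|string| = 1; first = '0'; last = '0'

No, "0" does not match (0|1)*1


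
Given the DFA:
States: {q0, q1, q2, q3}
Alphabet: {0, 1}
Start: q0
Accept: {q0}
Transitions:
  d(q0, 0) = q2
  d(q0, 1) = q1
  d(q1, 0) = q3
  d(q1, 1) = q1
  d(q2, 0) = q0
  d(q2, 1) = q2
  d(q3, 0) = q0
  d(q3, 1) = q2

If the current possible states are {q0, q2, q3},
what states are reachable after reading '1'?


Apply transition on '1' from each current state:
  d(q0, 1) = q1
  d(q2, 1) = q2
  d(q3, 1) = q2

{q1, q2}


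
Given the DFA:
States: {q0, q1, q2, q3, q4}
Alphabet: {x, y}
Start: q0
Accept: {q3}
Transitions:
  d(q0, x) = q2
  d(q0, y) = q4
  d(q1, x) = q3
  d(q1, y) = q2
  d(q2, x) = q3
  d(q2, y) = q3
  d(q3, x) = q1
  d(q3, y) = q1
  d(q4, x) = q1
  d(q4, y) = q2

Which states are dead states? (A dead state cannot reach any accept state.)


Forward reachability from each state:
  q0 -> reaches accept state q3 (live)
  q1 -> reaches accept state q3 (live)
  q2 -> reaches accept state q3 (live)
  q3 -> reaches accept state q3 (live)
  q4 -> reaches accept state q3 (live)

None (all states can reach an accept state)


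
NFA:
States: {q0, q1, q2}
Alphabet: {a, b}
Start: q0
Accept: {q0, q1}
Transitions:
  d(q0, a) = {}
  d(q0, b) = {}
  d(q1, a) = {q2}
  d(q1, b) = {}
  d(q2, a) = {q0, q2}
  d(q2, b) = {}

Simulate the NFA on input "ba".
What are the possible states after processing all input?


Start: {q0}
  --b--> {}
  --a--> {}

{} (empty set, no valid transitions)


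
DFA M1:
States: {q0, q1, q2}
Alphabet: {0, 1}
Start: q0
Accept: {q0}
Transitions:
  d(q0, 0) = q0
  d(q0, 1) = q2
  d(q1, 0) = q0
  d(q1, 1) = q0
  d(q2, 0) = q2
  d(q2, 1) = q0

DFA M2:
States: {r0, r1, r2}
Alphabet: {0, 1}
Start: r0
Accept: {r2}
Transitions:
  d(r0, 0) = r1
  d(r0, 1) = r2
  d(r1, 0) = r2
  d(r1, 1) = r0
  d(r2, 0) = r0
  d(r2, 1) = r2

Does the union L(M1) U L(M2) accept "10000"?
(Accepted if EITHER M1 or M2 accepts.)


M1: final=q2 accepted=False
M2: final=r0 accepted=False

No, union rejects (neither accepts)


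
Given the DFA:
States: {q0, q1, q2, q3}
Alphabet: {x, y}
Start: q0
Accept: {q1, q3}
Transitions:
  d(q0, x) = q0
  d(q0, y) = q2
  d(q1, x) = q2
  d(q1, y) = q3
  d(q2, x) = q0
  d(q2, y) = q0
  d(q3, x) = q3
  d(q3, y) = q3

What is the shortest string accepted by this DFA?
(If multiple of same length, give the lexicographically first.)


BFS by string length (lex-first path to each state shown):
  len 0: q0<-""
  len 1: q0<-"x", q2<-"y"
  len 2: q0<-"xx", q2<-"xy"
  len 3: q0<-"xxx", q2<-"xxy"
  len 4: q0<-"xxxx", q2<-"xxxy"
  len 5: q0<-"xxxxx", q2<-"xxxxy"
  len 6: q0<-"xxxxxx", q2<-"xxxxxy"
  len 7: q0<-"xxxxxxx", q2<-"xxxxxxy"
  len 8: q0<-"xxxxxxxx", q2<-"xxxxxxxy"

No string accepted (empty language)


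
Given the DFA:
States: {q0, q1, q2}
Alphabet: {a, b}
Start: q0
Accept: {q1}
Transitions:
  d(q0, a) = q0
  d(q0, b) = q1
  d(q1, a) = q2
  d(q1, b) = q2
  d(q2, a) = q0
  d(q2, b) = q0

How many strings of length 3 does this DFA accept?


Enumerating all length-3 strings:
  "aaa" -> q0 [reject]
  "aab" -> q1 [accept]
  "aba" -> q2 [reject]
  "abb" -> q2 [reject]
  "baa" -> q0 [reject]
  "bab" -> q0 [reject]
  "bba" -> q0 [reject]
  "bbb" -> q0 [reject]

1 out of 8


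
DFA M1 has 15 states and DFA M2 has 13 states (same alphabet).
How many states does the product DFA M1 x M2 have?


Product construction pairs every M1 state with every M2 state.
15 * 13 = 195

195


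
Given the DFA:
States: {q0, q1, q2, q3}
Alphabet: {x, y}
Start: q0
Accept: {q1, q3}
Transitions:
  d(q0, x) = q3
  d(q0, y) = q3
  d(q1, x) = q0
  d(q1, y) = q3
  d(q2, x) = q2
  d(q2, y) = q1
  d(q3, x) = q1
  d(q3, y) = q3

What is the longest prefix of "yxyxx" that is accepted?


Run the DFA, marking each prefix where the state is accepting:
  "" -> q0 [reject]
  "y" -> q3 [accept]
  "yx" -> q1 [accept]
  "yxy" -> q3 [accept]
  "yxyx" -> q1 [accept]
  "yxyxx" -> q0 [reject]

"yxyx"


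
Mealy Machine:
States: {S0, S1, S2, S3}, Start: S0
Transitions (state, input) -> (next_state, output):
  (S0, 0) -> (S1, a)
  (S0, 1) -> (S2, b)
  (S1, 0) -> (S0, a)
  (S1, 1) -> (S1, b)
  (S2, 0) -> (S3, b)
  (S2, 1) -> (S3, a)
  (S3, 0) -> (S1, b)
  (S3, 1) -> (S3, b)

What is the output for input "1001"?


Step-by-step:
  (S0, 1) -> (S2, b)
  (S2, 0) -> (S3, b)
  (S3, 0) -> (S1, b)
  (S1, 1) -> (S1, b)

"bbbb"


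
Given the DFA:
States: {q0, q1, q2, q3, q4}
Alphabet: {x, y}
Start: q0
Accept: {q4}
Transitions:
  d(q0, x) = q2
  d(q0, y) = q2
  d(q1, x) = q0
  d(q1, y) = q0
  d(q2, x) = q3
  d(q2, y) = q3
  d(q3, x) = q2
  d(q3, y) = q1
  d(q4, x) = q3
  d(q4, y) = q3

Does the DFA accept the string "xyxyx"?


Trace: q0 -> q2 -> q3 -> q2 -> q3 -> q2
Final state: q2
Accept states: {q4}

No, rejected (final state q2 is not an accept state)


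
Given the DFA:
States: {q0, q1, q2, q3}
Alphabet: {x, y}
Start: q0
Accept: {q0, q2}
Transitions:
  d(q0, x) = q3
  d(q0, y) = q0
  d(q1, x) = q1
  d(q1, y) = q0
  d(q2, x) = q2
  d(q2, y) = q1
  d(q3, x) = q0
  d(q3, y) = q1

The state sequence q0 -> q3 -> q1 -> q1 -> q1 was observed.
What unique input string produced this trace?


Trace back each transition to find the symbol:
  q0 --[x]--> q3
  q3 --[y]--> q1
  q1 --[x]--> q1
  q1 --[x]--> q1

"xyxx"


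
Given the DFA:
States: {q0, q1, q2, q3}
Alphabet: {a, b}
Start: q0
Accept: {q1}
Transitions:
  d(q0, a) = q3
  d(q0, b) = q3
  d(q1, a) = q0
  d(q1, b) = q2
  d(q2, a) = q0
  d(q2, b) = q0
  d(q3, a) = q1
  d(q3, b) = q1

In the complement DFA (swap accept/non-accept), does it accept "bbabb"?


Trace: q0 -> q3 -> q1 -> q0 -> q3 -> q1
Final: q1
Original accept: {q1}
Complement: q1 is in original accept

No, complement rejects (original accepts)


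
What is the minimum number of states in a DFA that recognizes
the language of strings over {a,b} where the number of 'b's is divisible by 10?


States track (count of 'b') mod 10.
Need 10 states: one per remainder 0..9; accept = remainder 0.

10


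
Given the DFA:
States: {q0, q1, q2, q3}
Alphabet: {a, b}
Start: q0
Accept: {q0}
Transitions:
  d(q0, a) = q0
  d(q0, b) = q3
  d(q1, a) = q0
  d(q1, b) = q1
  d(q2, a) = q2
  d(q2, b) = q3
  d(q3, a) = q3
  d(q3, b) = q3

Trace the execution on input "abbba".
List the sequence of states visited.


Input: abbba
d(q0, a) = q0
d(q0, b) = q3
d(q3, b) = q3
d(q3, b) = q3
d(q3, a) = q3


q0 -> q0 -> q3 -> q3 -> q3 -> q3


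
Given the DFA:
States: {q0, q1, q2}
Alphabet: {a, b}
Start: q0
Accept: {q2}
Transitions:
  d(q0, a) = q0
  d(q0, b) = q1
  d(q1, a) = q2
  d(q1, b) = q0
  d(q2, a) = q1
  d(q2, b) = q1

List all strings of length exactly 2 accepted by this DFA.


All strings of length 2: 4 total
Accepted: 1

"ba"


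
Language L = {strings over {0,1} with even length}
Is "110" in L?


length = 3; 3 mod 2 = 1

No, "110" is not in L


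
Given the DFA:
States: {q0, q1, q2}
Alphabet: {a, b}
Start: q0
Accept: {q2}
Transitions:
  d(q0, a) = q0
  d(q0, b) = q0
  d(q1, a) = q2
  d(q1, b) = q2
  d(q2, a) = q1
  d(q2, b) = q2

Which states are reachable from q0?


BFS from q0:
  layer 0: {q0}

{q0}


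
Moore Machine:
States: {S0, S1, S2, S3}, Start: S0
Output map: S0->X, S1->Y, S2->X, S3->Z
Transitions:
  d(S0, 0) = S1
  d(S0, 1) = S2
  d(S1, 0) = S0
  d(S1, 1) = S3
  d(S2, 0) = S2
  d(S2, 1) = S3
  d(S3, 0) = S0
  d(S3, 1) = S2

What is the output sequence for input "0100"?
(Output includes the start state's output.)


Start: S0 (output X)
  --0--> S1 (output Y)
  --1--> S3 (output Z)
  --0--> S0 (output X)
  --0--> S1 (output Y)

"XYZXY"


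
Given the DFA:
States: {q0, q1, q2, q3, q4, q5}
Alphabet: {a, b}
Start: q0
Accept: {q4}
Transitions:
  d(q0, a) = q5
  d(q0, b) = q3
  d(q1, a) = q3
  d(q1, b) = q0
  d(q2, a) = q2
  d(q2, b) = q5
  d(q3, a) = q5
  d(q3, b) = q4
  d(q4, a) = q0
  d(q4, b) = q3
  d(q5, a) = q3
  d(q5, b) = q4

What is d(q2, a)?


Looking up transition d(q2, a)

q2


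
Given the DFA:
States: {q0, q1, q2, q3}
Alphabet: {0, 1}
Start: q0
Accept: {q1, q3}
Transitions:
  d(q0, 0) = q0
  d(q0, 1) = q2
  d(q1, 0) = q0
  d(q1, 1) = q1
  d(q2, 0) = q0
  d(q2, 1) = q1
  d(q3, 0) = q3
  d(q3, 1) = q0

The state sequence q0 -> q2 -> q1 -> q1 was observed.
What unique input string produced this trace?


Trace back each transition to find the symbol:
  q0 --[1]--> q2
  q2 --[1]--> q1
  q1 --[1]--> q1

"111"


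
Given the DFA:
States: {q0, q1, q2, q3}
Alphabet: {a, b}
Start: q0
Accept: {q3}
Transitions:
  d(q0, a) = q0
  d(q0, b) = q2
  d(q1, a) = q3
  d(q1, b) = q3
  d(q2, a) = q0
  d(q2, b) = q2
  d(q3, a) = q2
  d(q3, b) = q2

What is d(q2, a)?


Looking up transition d(q2, a)

q0


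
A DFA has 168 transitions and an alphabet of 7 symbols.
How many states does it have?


Each state has exactly one transition per symbol.
states = transitions / |alphabet| = 168 / 7 = 24

24


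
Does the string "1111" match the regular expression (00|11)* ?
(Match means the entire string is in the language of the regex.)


|string| = 4; first = '1'; last = '1'

Yes, "1111" matches (00|11)*


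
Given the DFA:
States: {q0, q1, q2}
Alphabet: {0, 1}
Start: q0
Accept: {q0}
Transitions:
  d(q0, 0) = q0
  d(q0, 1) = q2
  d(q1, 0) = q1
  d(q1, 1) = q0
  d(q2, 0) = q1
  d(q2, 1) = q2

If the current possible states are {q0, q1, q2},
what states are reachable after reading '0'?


Apply transition on '0' from each current state:
  d(q0, 0) = q0
  d(q1, 0) = q1
  d(q2, 0) = q1

{q0, q1}


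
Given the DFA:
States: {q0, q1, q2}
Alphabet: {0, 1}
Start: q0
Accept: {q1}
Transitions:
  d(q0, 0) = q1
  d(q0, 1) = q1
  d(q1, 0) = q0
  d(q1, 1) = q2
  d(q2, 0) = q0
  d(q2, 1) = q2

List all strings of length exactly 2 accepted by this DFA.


All strings of length 2: 4 total
Accepted: 0

None


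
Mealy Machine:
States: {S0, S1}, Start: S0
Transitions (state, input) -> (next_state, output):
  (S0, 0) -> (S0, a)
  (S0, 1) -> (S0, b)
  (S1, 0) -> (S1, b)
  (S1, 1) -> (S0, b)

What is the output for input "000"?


Step-by-step:
  (S0, 0) -> (S0, a)
  (S0, 0) -> (S0, a)
  (S0, 0) -> (S0, a)

"aaa"


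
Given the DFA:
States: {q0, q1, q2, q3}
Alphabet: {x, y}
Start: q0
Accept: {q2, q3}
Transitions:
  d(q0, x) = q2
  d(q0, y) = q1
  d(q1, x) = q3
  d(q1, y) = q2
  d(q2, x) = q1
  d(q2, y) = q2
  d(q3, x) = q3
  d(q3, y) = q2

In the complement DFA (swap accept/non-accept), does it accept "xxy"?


Trace: q0 -> q2 -> q1 -> q2
Final: q2
Original accept: {q2, q3}
Complement: q2 is in original accept

No, complement rejects (original accepts)


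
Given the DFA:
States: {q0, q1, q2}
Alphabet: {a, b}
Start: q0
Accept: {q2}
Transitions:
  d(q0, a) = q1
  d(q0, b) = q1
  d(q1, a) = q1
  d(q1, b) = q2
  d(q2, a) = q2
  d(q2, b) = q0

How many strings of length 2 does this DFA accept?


Enumerating all length-2 strings:
  "aa" -> q1 [reject]
  "ab" -> q2 [accept]
  "ba" -> q1 [reject]
  "bb" -> q2 [accept]

2 out of 4


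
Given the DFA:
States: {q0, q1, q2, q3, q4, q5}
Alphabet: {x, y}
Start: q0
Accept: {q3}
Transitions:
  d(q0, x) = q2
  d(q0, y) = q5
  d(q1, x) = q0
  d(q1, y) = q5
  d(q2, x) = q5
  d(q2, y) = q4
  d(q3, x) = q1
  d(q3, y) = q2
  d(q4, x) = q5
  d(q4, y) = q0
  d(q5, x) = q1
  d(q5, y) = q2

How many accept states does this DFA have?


Accept states listed: {q3}
Counting: q3(1)

1


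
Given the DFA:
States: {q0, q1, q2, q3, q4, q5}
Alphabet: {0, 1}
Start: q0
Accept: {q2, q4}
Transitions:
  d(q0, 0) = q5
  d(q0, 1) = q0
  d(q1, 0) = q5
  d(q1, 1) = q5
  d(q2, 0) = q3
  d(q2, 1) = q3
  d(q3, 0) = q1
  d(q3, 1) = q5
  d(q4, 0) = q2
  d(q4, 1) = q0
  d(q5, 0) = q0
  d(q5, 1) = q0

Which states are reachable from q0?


BFS from q0:
  layer 0: {q0}
  layer 1: {q5}

{q0, q5}


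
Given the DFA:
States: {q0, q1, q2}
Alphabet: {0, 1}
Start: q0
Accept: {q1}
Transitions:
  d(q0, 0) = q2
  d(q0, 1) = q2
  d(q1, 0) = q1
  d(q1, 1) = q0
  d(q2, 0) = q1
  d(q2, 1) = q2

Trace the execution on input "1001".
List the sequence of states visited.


Input: 1001
d(q0, 1) = q2
d(q2, 0) = q1
d(q1, 0) = q1
d(q1, 1) = q0


q0 -> q2 -> q1 -> q1 -> q0


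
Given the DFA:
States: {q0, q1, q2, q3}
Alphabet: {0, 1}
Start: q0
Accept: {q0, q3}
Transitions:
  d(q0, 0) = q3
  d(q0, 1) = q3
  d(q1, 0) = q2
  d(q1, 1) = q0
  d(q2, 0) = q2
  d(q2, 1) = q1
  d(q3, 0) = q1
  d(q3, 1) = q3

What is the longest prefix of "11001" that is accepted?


Run the DFA, marking each prefix where the state is accepting:
  "" -> q0 [accept]
  "1" -> q3 [accept]
  "11" -> q3 [accept]
  "110" -> q1 [reject]
  "1100" -> q2 [reject]
  "11001" -> q1 [reject]

"11"


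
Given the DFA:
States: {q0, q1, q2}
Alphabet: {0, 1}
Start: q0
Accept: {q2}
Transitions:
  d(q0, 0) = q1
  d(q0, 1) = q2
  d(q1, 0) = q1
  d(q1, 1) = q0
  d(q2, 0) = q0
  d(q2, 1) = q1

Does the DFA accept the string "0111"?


Trace: q0 -> q1 -> q0 -> q2 -> q1
Final state: q1
Accept states: {q2}

No, rejected (final state q1 is not an accept state)


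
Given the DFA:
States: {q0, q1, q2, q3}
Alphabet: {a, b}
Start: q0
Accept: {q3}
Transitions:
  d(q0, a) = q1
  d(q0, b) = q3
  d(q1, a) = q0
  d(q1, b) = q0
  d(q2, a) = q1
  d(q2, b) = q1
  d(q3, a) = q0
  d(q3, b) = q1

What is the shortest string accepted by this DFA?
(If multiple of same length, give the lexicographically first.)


BFS by string length (lex-first path to each state shown):
  len 0: q0<-""
  len 1: q1<-"a", q3<-"b"
Found accept state at length 1.

"b"


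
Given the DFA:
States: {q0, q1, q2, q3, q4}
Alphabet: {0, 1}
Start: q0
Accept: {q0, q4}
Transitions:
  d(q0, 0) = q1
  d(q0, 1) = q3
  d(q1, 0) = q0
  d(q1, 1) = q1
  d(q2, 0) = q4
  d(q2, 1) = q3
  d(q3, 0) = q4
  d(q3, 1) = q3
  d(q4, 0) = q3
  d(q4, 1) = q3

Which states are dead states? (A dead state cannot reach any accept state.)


Forward reachability from each state:
  q0 -> reaches accept state q0 (live)
  q1 -> reaches accept state q0 (live)
  q2 -> reaches accept state q4 (live)
  q3 -> reaches accept state q4 (live)
  q4 -> reaches accept state q4 (live)

None (all states can reach an accept state)


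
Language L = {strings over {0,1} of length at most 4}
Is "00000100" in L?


length = 8

No, "00000100" is not in L


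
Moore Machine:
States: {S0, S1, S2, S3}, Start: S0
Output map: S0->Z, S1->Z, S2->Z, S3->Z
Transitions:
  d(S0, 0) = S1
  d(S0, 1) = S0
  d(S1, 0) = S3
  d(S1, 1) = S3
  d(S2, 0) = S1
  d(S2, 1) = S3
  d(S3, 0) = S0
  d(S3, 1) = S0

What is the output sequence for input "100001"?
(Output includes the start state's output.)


Start: S0 (output Z)
  --1--> S0 (output Z)
  --0--> S1 (output Z)
  --0--> S3 (output Z)
  --0--> S0 (output Z)
  --0--> S1 (output Z)
  --1--> S3 (output Z)

"ZZZZZZZ"


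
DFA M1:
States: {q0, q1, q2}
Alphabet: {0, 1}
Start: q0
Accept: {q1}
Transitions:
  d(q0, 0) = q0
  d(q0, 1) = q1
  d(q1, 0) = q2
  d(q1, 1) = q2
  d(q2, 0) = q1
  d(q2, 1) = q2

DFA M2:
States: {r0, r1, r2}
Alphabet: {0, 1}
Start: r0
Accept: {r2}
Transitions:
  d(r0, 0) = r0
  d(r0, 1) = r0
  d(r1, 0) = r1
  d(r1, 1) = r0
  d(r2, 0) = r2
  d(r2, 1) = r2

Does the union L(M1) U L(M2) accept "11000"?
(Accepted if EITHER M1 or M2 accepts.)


M1: final=q1 accepted=True
M2: final=r0 accepted=False

Yes, union accepts


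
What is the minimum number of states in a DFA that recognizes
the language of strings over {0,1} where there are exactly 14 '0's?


States: count = 0, 1, ..., 14 (that's 15 states), plus a dead state for count > 14.
Total: 15 + 1 = 16. Accept = count-14 state.

16


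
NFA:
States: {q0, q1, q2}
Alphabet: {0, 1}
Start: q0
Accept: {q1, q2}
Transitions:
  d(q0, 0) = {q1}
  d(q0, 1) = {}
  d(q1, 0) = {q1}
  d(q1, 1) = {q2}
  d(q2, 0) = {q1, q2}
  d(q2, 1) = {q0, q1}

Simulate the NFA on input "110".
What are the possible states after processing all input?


Start: {q0}
  --1--> {}
  --1--> {}
  --0--> {}

{} (empty set, no valid transitions)


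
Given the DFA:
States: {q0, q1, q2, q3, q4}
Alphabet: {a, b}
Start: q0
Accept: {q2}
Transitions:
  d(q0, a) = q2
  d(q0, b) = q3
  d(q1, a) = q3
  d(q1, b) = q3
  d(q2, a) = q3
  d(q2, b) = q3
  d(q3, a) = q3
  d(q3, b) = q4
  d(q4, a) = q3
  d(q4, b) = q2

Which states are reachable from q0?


BFS from q0:
  layer 0: {q0}
  layer 1: {q2, q3}
  layer 2: {q4}

{q0, q2, q3, q4}


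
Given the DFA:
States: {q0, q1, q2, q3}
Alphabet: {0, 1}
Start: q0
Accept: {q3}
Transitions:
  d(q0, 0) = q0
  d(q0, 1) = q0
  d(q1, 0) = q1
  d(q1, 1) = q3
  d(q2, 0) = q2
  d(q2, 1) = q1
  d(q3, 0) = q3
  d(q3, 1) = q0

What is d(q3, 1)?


Looking up transition d(q3, 1)

q0


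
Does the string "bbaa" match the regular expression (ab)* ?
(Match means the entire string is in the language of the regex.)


|string| = 4; first = 'b'; last = 'a'

No, "bbaa" does not match (ab)*


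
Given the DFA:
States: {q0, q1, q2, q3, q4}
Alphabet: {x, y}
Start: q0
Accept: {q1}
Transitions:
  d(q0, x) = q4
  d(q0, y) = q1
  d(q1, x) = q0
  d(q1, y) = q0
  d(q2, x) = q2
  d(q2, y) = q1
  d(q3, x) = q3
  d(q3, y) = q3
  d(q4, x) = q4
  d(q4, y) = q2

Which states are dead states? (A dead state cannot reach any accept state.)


Forward reachability from each state:
  q0 -> reaches accept state q1 (live)
  q1 -> reaches accept state q1 (live)
  q2 -> reaches accept state q1 (live)
  q3 -> reaches {q3}, no accept state (dead)
  q4 -> reaches accept state q1 (live)

{q3}


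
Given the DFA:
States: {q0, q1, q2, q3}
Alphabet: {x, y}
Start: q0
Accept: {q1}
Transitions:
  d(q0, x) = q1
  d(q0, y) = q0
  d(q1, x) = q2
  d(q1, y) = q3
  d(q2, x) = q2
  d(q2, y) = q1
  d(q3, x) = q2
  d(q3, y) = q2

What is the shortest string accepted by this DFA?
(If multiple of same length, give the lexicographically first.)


BFS by string length (lex-first path to each state shown):
  len 0: q0<-""
  len 1: q0<-"y", q1<-"x"
Found accept state at length 1.

"x"


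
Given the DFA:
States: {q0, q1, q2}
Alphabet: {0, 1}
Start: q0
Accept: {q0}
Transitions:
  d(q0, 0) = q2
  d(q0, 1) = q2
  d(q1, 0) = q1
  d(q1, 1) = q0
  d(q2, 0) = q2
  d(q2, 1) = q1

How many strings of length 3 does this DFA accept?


Enumerating all length-3 strings:
  "000" -> q2 [reject]
  "001" -> q1 [reject]
  "010" -> q1 [reject]
  "011" -> q0 [accept]
  "100" -> q2 [reject]
  "101" -> q1 [reject]
  "110" -> q1 [reject]
  "111" -> q0 [accept]

2 out of 8


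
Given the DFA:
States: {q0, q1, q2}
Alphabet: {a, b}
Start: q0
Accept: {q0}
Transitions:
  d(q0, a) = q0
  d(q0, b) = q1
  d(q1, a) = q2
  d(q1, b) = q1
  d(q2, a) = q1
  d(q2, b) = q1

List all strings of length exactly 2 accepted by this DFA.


All strings of length 2: 4 total
Accepted: 1

"aa"


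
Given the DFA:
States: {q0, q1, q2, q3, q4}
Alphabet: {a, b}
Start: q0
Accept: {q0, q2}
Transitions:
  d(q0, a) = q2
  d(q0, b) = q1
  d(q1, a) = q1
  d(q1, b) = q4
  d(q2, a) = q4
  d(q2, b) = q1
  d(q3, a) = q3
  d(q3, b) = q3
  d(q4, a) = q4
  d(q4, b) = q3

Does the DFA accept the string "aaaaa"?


Trace: q0 -> q2 -> q4 -> q4 -> q4 -> q4
Final state: q4
Accept states: {q0, q2}

No, rejected (final state q4 is not an accept state)


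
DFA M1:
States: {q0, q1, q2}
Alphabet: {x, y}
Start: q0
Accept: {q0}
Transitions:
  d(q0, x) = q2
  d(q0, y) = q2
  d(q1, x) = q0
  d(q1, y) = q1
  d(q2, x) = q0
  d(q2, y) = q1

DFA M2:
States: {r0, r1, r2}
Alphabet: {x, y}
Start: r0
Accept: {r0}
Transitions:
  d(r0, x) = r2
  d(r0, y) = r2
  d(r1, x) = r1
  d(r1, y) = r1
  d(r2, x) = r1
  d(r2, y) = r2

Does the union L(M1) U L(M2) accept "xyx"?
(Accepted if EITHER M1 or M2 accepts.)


M1: final=q0 accepted=True
M2: final=r1 accepted=False

Yes, union accepts


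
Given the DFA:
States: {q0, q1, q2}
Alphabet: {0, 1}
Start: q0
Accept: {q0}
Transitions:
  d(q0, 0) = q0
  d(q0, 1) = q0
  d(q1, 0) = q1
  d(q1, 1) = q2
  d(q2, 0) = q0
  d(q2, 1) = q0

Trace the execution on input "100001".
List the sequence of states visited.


Input: 100001
d(q0, 1) = q0
d(q0, 0) = q0
d(q0, 0) = q0
d(q0, 0) = q0
d(q0, 0) = q0
d(q0, 1) = q0


q0 -> q0 -> q0 -> q0 -> q0 -> q0 -> q0


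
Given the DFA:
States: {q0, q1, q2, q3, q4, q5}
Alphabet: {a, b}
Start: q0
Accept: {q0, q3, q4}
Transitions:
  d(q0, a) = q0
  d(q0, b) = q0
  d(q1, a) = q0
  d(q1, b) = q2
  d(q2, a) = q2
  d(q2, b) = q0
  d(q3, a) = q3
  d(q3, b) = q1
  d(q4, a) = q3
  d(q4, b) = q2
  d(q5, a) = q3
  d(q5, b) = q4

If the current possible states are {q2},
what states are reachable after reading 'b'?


Apply transition on 'b' from each current state:
  d(q2, b) = q0

{q0}


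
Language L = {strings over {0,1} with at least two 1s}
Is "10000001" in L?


count('1') = 2

Yes, "10000001" is in L


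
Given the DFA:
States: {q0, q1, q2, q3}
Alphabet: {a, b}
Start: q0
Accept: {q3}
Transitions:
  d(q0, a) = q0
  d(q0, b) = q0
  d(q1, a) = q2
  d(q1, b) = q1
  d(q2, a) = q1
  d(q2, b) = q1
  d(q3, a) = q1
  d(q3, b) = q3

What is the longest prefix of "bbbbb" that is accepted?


Run the DFA, marking each prefix where the state is accepting:
  "" -> q0 [reject]
  "b" -> q0 [reject]
  "bb" -> q0 [reject]
  "bbb" -> q0 [reject]
  "bbbb" -> q0 [reject]
  "bbbbb" -> q0 [reject]

No prefix is accepted


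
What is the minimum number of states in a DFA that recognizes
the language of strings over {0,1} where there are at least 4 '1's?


States: count = 0, 1, ..., 3, and a final '>= 4' state.
Total: 4 + 1 = 5. Accept = '>= 4' state.

5


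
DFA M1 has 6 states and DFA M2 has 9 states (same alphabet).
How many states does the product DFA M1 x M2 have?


Product construction pairs every M1 state with every M2 state.
6 * 9 = 54

54


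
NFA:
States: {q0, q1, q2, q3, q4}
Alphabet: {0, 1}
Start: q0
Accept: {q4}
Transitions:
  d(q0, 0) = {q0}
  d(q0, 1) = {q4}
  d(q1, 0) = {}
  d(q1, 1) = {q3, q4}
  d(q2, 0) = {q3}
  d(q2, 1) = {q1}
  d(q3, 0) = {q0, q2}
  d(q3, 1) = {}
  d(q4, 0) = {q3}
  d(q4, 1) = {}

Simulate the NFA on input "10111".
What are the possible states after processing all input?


Start: {q0}
  --1--> {q4}
  --0--> {q3}
  --1--> {}
  --1--> {}
  --1--> {}

{} (empty set, no valid transitions)


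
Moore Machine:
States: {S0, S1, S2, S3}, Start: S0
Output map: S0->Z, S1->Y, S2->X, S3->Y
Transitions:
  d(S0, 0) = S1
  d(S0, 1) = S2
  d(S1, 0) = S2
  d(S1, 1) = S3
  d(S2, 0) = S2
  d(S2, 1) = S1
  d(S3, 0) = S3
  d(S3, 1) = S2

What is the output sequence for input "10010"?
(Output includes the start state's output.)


Start: S0 (output Z)
  --1--> S2 (output X)
  --0--> S2 (output X)
  --0--> S2 (output X)
  --1--> S1 (output Y)
  --0--> S2 (output X)

"ZXXXYX"


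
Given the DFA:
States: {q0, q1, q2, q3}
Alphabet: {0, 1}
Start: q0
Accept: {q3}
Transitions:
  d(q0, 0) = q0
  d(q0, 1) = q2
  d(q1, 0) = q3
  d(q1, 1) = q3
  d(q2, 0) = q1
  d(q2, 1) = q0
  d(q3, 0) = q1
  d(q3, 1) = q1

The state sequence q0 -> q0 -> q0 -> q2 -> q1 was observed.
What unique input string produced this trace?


Trace back each transition to find the symbol:
  q0 --[0]--> q0
  q0 --[0]--> q0
  q0 --[1]--> q2
  q2 --[0]--> q1

"0010"


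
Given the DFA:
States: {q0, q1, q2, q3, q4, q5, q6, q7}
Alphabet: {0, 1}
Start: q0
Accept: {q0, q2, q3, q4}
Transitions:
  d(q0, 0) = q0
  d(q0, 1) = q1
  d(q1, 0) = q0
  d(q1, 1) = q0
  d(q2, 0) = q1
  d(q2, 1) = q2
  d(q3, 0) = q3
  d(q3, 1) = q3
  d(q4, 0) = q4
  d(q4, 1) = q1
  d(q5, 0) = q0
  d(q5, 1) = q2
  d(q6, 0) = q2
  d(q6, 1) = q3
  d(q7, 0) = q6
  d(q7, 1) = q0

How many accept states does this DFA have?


Accept states listed: {q0, q2, q3, q4}
Counting: q0(1) q2(2) q3(3) q4(4)

4


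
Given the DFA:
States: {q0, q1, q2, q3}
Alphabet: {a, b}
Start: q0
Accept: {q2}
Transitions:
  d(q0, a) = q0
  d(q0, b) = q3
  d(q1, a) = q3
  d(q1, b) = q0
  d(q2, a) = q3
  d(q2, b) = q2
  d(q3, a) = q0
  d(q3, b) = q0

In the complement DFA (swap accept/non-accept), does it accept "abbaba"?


Trace: q0 -> q0 -> q3 -> q0 -> q0 -> q3 -> q0
Final: q0
Original accept: {q2}
Complement: q0 is not in original accept

Yes, complement accepts (original rejects)


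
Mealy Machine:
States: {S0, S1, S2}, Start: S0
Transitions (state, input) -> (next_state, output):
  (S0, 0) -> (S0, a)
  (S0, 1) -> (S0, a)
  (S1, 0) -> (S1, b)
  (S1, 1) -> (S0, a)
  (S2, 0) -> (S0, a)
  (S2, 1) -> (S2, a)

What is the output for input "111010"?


Step-by-step:
  (S0, 1) -> (S0, a)
  (S0, 1) -> (S0, a)
  (S0, 1) -> (S0, a)
  (S0, 0) -> (S0, a)
  (S0, 1) -> (S0, a)
  (S0, 0) -> (S0, a)

"aaaaaa"


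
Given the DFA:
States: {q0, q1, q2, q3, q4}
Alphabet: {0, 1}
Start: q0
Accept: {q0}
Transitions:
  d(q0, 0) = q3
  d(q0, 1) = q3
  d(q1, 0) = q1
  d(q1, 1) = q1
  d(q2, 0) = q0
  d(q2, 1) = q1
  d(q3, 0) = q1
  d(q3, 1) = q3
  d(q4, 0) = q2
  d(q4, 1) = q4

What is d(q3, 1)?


Looking up transition d(q3, 1)

q3


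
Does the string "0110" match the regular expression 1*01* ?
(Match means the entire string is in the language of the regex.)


|string| = 4; first = '0'; last = '0'

No, "0110" does not match 1*01*


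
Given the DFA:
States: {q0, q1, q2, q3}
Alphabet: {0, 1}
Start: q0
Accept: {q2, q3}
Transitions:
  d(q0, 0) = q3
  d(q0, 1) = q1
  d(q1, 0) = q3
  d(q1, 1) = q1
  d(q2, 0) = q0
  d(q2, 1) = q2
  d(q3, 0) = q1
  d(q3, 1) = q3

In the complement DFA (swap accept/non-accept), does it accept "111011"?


Trace: q0 -> q1 -> q1 -> q1 -> q3 -> q3 -> q3
Final: q3
Original accept: {q2, q3}
Complement: q3 is in original accept

No, complement rejects (original accepts)


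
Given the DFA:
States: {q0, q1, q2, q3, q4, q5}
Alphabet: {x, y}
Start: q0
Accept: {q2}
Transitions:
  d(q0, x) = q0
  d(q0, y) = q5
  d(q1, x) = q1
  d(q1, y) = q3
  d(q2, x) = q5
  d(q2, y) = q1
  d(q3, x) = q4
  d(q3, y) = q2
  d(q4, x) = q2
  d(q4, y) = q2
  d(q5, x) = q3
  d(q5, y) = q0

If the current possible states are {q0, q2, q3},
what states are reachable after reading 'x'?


Apply transition on 'x' from each current state:
  d(q0, x) = q0
  d(q2, x) = q5
  d(q3, x) = q4

{q0, q4, q5}


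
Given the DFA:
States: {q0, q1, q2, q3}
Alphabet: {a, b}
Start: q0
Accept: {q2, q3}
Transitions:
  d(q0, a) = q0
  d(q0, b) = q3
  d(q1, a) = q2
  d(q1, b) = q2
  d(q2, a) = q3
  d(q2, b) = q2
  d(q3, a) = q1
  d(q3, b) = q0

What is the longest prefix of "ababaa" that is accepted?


Run the DFA, marking each prefix where the state is accepting:
  "" -> q0 [reject]
  "a" -> q0 [reject]
  "ab" -> q3 [accept]
  "aba" -> q1 [reject]
  "abab" -> q2 [accept]
  "ababa" -> q3 [accept]
  "ababaa" -> q1 [reject]

"ababa"


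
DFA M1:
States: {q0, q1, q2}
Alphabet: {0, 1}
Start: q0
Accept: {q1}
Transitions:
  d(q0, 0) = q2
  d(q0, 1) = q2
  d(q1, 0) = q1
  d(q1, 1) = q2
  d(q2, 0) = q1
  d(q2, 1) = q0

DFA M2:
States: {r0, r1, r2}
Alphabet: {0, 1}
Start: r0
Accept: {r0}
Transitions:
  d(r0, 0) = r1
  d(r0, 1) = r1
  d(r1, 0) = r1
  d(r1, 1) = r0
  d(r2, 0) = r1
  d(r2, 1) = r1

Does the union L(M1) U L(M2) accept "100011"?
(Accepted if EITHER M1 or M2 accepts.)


M1: final=q0 accepted=False
M2: final=r1 accepted=False

No, union rejects (neither accepts)


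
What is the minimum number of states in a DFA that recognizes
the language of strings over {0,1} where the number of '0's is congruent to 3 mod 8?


States track (count of '0') mod 8.
Need 8 states: one per remainder 0..7; accept = remainder 3.

8


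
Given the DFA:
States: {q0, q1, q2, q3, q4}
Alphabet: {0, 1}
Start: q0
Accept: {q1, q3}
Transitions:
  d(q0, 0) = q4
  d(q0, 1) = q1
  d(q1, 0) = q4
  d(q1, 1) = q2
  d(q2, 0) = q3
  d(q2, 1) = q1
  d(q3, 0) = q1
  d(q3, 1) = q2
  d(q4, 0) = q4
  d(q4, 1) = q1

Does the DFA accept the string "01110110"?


Trace: q0 -> q4 -> q1 -> q2 -> q1 -> q4 -> q1 -> q2 -> q3
Final state: q3
Accept states: {q1, q3}

Yes, accepted (final state q3 is an accept state)


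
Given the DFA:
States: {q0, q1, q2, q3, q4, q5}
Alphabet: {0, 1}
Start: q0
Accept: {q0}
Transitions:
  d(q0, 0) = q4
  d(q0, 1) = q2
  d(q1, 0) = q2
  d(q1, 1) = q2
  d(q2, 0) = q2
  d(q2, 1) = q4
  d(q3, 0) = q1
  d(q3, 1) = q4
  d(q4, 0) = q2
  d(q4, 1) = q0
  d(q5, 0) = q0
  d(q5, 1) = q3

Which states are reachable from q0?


BFS from q0:
  layer 0: {q0}
  layer 1: {q2, q4}

{q0, q2, q4}


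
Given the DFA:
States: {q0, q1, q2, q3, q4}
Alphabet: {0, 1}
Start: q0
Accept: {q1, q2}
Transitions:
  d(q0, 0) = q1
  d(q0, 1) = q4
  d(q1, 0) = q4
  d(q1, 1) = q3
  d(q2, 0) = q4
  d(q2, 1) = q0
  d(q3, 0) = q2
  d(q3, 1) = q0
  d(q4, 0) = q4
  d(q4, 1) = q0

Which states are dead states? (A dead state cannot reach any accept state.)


Forward reachability from each state:
  q0 -> reaches accept state q1 (live)
  q1 -> reaches accept state q1 (live)
  q2 -> reaches accept state q1 (live)
  q3 -> reaches accept state q1 (live)
  q4 -> reaches accept state q1 (live)

None (all states can reach an accept state)


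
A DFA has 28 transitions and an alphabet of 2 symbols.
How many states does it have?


Each state has exactly one transition per symbol.
states = transitions / |alphabet| = 28 / 2 = 14

14


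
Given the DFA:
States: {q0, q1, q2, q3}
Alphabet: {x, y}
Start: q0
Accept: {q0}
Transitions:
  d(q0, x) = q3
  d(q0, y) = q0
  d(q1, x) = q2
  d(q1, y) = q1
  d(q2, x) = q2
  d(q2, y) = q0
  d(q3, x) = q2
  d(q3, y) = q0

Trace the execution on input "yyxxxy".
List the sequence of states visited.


Input: yyxxxy
d(q0, y) = q0
d(q0, y) = q0
d(q0, x) = q3
d(q3, x) = q2
d(q2, x) = q2
d(q2, y) = q0


q0 -> q0 -> q0 -> q3 -> q2 -> q2 -> q0


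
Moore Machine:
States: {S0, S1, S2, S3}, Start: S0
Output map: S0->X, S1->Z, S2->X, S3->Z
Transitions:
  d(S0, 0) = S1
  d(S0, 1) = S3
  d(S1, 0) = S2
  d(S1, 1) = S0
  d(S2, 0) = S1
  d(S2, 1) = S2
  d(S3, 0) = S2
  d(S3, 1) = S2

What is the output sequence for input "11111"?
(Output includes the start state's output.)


Start: S0 (output X)
  --1--> S3 (output Z)
  --1--> S2 (output X)
  --1--> S2 (output X)
  --1--> S2 (output X)
  --1--> S2 (output X)

"XZXXXX"


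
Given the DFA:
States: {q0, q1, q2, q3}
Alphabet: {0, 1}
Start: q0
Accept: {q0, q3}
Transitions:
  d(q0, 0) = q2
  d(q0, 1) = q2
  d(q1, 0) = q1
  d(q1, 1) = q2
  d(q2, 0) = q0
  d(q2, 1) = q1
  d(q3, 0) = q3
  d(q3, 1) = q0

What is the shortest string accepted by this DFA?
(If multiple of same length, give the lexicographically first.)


BFS by string length (lex-first path to each state shown):
  len 0: q0<-""
Found accept state at length 0.

"" (empty string)


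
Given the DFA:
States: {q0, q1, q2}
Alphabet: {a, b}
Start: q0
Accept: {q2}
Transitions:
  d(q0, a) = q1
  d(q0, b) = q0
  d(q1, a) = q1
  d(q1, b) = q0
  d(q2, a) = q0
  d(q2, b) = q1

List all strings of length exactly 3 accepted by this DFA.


All strings of length 3: 8 total
Accepted: 0

None


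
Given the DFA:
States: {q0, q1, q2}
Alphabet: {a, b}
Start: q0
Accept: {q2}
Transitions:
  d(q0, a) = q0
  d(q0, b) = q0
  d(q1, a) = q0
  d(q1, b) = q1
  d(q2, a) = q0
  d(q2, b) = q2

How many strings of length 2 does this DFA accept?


Enumerating all length-2 strings:
  "aa" -> q0 [reject]
  "ab" -> q0 [reject]
  "ba" -> q0 [reject]
  "bb" -> q0 [reject]

0 out of 4
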